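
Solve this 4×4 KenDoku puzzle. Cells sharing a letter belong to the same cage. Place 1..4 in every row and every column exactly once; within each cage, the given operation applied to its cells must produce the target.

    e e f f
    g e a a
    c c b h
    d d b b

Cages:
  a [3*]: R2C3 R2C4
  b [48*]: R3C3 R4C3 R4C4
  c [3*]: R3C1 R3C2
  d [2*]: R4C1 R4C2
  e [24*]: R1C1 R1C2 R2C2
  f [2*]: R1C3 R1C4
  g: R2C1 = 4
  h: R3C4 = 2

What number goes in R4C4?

Cage g is a single given cell, which forces R2C1 = 4.
The 3 cells of cage b must have product 48, which forces R3C3 = 4.
Cage h is a single given cell, which forces R3C4 = 2.
The 3 cells of cage b must have product 48, which forces R4C3 = 3.
The 3 cells of cage b must have product 48, which forces R4C4 = 4.
The 3 cells of cage e must have product 24, leaving R1C2 = 4.
The two cells of cage f must have product 2, leaving R1C3 = 2.
Column 4 already has 2, which forces R1C4 = 1.
3 is placed in column 3; hence R2C3 = 1.
Cage a needs two cells with product 3; hence R2C4 = 3.
2 is placed in row 1, so R1C1 = 3.
3 is placed in row 2; hence R2C2 = 2.
Column 1 already has 3; hence R3C1 = 1.
Row 3 now contains 1, which forces R3C2 = 3.
1 is placed in column 1; hence R4C1 = 2.
Column 2 now contains 2; hence R4C2 = 1.
The full grid is 3 4 2 1 / 4 2 1 3 / 1 3 4 2 / 2 1 3 4.

4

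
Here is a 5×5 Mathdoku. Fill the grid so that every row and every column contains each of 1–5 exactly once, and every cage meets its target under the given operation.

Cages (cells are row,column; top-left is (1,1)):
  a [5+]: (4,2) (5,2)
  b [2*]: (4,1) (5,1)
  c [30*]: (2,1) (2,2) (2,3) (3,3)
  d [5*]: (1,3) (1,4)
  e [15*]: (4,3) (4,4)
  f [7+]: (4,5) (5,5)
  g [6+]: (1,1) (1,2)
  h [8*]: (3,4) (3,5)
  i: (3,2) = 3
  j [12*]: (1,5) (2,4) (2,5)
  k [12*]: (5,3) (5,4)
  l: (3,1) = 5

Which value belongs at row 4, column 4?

L is a freebie; hence (3,1) = 5.
I is a freebie; hence (3,2) = 3.
In row 1, 3 can only go at (1,5), so (1,5) = 3.
The only place for 1 in row 3 is (3,3).
1 is placed in column 3; hence (1,3) = 5.
The two cells of cage d must have product 5, which forces (1,4) = 1.
Column 4 already has 1, leaving (2,4) = 4.
Row 2 now contains 4, so (2,5) = 1.
Column 4 now contains 4, leaving (3,4) = 2.
Row 3 now contains 2, which forces (3,5) = 4.
Column 3 already has 5, which forces (4,3) = 3.
Row 4 now contains 3, leaving (4,4) = 5.
Row 4 now contains 5; hence (4,5) = 2.
3 is placed in column 3, leaving (5,3) = 4.
Column 4 now contains 4, so (5,4) = 3.
Column 5 now contains 2, leaving (5,5) = 5.
Cage c has product 30, which forces (2,1) = 3.
Cage c needs product 30; hence (2,2) = 5.
3 is placed in column 3; hence (2,3) = 2.
Row 4 already has 2, which forces (4,1) = 1.
The two cells of cage a must have sum 5, which forces (4,2) = 4.
The two cells of cage b must have product 2, which forces (5,1) = 2.
Row 5 already has 4, which forces (5,2) = 1.
2 is placed in column 1; hence (1,1) = 4.
Column 2 already has 4, which forces (1,2) = 2.
Completed grid: 4 2 5 1 3 / 3 5 2 4 1 / 5 3 1 2 4 / 1 4 3 5 2 / 2 1 4 3 5.

5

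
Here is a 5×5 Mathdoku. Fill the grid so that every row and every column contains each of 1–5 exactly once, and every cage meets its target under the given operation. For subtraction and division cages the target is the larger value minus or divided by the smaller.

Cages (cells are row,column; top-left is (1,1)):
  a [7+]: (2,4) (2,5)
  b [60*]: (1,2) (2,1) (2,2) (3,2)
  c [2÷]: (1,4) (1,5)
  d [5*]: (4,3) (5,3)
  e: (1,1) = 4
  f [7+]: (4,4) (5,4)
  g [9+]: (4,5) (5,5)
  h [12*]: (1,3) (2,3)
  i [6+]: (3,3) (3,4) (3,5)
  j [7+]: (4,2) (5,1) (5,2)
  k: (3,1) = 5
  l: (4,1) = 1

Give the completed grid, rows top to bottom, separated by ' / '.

4 5 3 2 1 / 3 1 4 5 2 / 5 4 2 1 3 / 1 2 5 3 4 / 2 3 1 4 5

Cage e is given, so (1,1) = 4.
Row 1 already has 4, so (1,3) = 3.
3 is placed in column 3, which forces (2,3) = 4.
K is a freebie, which forces (3,1) = 5.
Cage l is given, which forces (4,1) = 1.
1 is placed in row 4, which forces (4,3) = 5.
Row 4 now contains 5, which forces (4,5) = 4.
5 is placed in column 3, which forces (5,3) = 1.
Column 5 now contains 4, so (5,5) = 5.
The two cells of cage a must have sum 7, so (2,4) = 5.
Cage a's pair has sum 7, leaving (2,5) = 2.
Column 3 already has 1, leaving (3,3) = 2.
Cage j needs sum 7, which forces (4,2) = 2.
The two cells of cage f must have sum 7, so (4,4) = 3.
The 3 cells of cage j must have sum 7, which forces (5,1) = 2.
The 3 cells of cage j must have sum 7, so (5,2) = 3.
Cage f's pair has sum 7; hence (5,4) = 4.
Cage b needs product 60; hence (1,2) = 5.
Cage c needs two cells with quotient 2; hence (1,4) = 2.
Column 5 now contains 2; hence (1,5) = 1.
2 is placed in row 2; hence (2,1) = 3.
Column 2 already has 3, leaving (2,2) = 1.
Column 2 already has 3; hence (3,2) = 4.
Column 4 now contains 3, so (3,4) = 1.
The 3 cells of cage i must have sum 6; hence (3,5) = 3.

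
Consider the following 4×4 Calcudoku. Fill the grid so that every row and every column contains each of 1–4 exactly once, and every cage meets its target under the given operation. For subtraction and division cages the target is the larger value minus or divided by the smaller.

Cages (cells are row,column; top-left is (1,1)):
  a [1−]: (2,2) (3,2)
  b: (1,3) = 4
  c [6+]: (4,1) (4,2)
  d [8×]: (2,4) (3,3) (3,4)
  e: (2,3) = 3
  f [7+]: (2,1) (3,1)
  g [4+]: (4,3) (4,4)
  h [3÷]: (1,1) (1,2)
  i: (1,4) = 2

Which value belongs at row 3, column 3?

Cage b is given, which forces (1,3) = 4.
I is a freebie, leaving (1,4) = 2.
E is a freebie, so (2,3) = 3.
Column 3 now contains 3, so (4,3) = 1.
Row 4 already has 1; hence (4,4) = 3.
3 is placed in row 2; hence (2,1) = 4.
4 is placed in row 2, leaving (2,4) = 1.
Cage f needs two cells with sum 7; hence (3,1) = 3.
Column 3 now contains 1, which forces (3,3) = 2.
Column 4 now contains 1, which forces (3,4) = 4.
Column 1 already has 4, which forces (4,1) = 2.
Row 4 now contains 2, leaving (4,2) = 4.
Column 1 already has 3, leaving (1,1) = 1.
The two cells of cage h must have quotient 3, leaving (1,2) = 3.
Row 2 now contains 1, which forces (2,2) = 2.
Row 3 now contains 2, which forces (3,2) = 1.
Filled in: 1 3 4 2 / 4 2 3 1 / 3 1 2 4 / 2 4 1 3.

2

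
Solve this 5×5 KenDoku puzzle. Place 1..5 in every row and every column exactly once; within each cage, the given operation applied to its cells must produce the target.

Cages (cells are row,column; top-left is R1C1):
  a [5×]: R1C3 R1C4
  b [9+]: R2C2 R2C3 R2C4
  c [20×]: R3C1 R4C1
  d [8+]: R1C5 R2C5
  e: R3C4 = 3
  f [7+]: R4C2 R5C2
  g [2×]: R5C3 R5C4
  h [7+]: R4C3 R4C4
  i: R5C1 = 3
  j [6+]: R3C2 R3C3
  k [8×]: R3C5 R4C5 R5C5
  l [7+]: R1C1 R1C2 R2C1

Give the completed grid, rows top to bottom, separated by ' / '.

E is a freebie, leaving R3C4 = 3.
I is a freebie; hence R5C1 = 3.
In row 1, 3 can only go at R1C5, so R1C5 = 3.
Column 5 already has 3, so R2C5 = 5.
In row 2, 1 can only go at R2C1, so R2C1 = 1.
In row 4, 1 can only go at R4C5, so R4C5 = 1.
The only place for 5 in row 5 is R5C2.
Cage f's pair has sum 7, so R4C2 = 2.
Cage h needs two cells with sum 7; hence R4C3 = 3.
The two cells of cage h must have sum 7, so R4C4 = 4.
Cage b needs sum 9, leaving R2C2 = 3.
Cage b has sum 9, so R2C3 = 4.
Column 4 already has 4, leaving R2C4 = 2.
The two cells of cage c must have product 20; hence R3C1 = 4.
Row 3 already has 4, which forces R3C2 = 1.
Row 3 already has 4, leaving R3C5 = 2.
4 is placed in row 4, leaving R4C1 = 5.
2 is placed in column 4, leaving R5C4 = 1.
Column 5 now contains 2, leaving R5C5 = 4.
5 is placed in column 1; hence R1C1 = 2.
Column 2 now contains 1, which forces R1C2 = 4.
Cage a needs two cells with product 5; hence R1C3 = 1.
Column 4 already has 1, so R1C4 = 5.
Row 3 already has 2, so R3C3 = 5.
Row 5 now contains 1, leaving R5C3 = 2.

2 4 1 5 3 / 1 3 4 2 5 / 4 1 5 3 2 / 5 2 3 4 1 / 3 5 2 1 4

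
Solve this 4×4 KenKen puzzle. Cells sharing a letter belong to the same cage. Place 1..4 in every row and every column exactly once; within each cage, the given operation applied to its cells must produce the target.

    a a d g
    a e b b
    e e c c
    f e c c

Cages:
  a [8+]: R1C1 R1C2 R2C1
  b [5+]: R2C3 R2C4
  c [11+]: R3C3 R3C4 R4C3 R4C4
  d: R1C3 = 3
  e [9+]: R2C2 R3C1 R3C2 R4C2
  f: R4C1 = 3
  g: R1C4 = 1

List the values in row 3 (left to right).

D is a freebie, so R1C3 = 3.
G is a freebie, which forces R1C4 = 1.
Cage f is a single given cell; hence R4C1 = 3.
The 3 cells of cage a must have sum 8, so R1C1 = 4.
The 3 cells of cage a must have sum 8, so R1C2 = 2.
Cage a needs sum 8; hence R2C1 = 2.
Row 2 now contains 2; hence R2C3 = 1.
Column 1 now contains 2, so R3C1 = 1.
Column 3 already has 1; hence R4C3 = 4.
Row 4 already has 4; hence R4C4 = 2.
Cage b needs two cells with sum 5; hence R2C4 = 4.
Column 3 already has 4, which forces R3C3 = 2.
Cage c has sum 11; hence R3C4 = 3.
Row 4 already has 4, so R4C2 = 1.
4 is placed in row 2, leaving R2C2 = 3.
Row 3 already has 3; hence R3C2 = 4.
The full grid is 4 2 3 1 / 2 3 1 4 / 1 4 2 3 / 3 1 4 2.

1 4 2 3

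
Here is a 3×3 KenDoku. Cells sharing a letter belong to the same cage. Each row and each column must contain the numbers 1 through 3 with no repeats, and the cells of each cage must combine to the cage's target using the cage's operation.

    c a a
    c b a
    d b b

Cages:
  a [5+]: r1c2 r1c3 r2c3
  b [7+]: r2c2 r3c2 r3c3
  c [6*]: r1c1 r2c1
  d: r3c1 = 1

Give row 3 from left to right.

Cage d is a single given cell, so r3c1 = 1.
1 is placed in row 3; hence r3c2 = 3.
Row 3 now contains 3, so r3c3 = 2.
The 3 cells of cage a must have sum 5, which forces r1c2 = 1.
Cage a has sum 5; hence r1c3 = 3.
Column 2 already has 3, leaving r2c2 = 2.
Column 3 already has 2, so r2c3 = 1.
Row 1 now contains 3; hence r1c1 = 2.
2 is placed in row 2, which forces r2c1 = 3.
Completed grid: 2 1 3 / 3 2 1 / 1 3 2.

1 3 2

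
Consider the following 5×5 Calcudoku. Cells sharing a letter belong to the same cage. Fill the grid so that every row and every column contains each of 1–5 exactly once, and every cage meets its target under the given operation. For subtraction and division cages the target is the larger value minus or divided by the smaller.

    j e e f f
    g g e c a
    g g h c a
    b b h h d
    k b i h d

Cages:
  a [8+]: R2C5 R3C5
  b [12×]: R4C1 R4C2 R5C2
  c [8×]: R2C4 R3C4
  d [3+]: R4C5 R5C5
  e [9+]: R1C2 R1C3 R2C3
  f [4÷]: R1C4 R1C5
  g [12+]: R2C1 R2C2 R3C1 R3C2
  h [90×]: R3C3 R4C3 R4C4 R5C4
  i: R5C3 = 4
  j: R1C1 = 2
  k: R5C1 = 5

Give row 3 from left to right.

1 2 3 4 5

Cage j is given; hence R1C1 = 2.
K is a freebie, which forces R5C1 = 5.
I is a freebie, which forces R5C3 = 4.
In column 4, 1 can only go at R1C4, so R1C4 = 1.
1 is placed in row 1, leaving R1C5 = 4.
Cage e has sum 9, so R2C3 = 1.
In column 4, 5 can only go at R4C4, so R4C4 = 5.
Cage h has product 90; hence R5C4 = 3.
3 is placed in row 5; hence R5C2 = 1.
Row 5 now contains 1; hence R5C5 = 2.
Column 5 already has 2, which forces R4C5 = 1.
In row 3, 1 can only go at R3C1, so R3C1 = 1.
Row 4 needs a 2, and only R4C3 is open for it.
2 is placed in column 3, leaving R3C3 = 3.
Row 3 now contains 3, so R3C5 = 5.
The 3 cells of cage e must have sum 9, so R1C2 = 3.
3 is placed in column 3, leaving R1C3 = 5.
The 4 cells of cage g must have sum 12; hence R2C1 = 4.
3 is placed in column 2, leaving R2C2 = 5.
Row 2 now contains 4, leaving R2C4 = 2.
Column 5 already has 5, which forces R2C5 = 3.
Column 4 now contains 2, which forces R3C4 = 4.
Column 1 already has 4, which forces R4C1 = 3.
3 is placed in column 2, leaving R4C2 = 4.
Row 3 already has 4, which forces R3C2 = 2.
Filled in: 2 3 5 1 4 / 4 5 1 2 3 / 1 2 3 4 5 / 3 4 2 5 1 / 5 1 4 3 2.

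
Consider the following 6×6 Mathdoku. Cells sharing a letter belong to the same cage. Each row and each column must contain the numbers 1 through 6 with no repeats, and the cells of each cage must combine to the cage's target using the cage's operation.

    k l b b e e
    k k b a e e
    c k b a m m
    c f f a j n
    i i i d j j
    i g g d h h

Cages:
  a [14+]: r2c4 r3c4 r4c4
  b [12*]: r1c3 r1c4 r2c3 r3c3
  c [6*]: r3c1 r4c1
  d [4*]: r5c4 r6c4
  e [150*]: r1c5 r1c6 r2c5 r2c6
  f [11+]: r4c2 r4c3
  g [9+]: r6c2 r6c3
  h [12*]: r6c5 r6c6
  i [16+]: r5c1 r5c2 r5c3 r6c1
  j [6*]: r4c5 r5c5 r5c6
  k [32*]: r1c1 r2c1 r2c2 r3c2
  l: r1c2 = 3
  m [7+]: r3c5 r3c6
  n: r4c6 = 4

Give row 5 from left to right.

5 2 6 4 3 1

Cage l is a single given cell, which forces r1c2 = 3.
Cage n is given; hence r4c6 = 4.
In column 4, 2 can only go at r1c4, so r1c4 = 2.
Cage b has product 12, so r1c3 = 1.
Row 1 now contains 1, so r1c1 = 4.
In row 2, 4 can only go at r2c2, so r2c2 = 4.
Row 2 needs a 6, and only r2c4 is open for it.
In row 2, 3 can only go at r2c3, so r2c3 = 3.
3 is placed in column 3, leaving r3c3 = 2.
Cage g needs two cells with sum 9, so r6c2 = 5.
3 is placed in column 3, leaving r6c3 = 4.
Row 6 now contains 4, which forces r6c4 = 1.
Cage k needs product 32, leaving r2c1 = 2.
Row 3 already has 2, so r3c2 = 1.
Column 2 now contains 5, leaving r4c2 = 6.
Cage f's pair has sum 11, so r4c3 = 5.
Row 4 already has 5, so r4c4 = 3.
6 is placed in column 2, which forces r5c2 = 2.
5 is placed in column 3, so r5c3 = 6.
Column 4 already has 1, which forces r5c4 = 4.
Cage c needs two cells with product 6, so r3c1 = 6.
Column 4 now contains 3, so r3c4 = 5.
Cage m needs two cells with sum 7, which forces r3c5 = 4.
Cage m needs two cells with sum 7, leaving r3c6 = 3.
Row 4 now contains 6, which forces r4c1 = 1.
Cage j needs product 6, which forces r4c5 = 2.
The 4 cells of cage i must have sum 16, leaving r5c1 = 5.
3 is placed in column 6, leaving r5c6 = 1.
Cage i has sum 16, which forces r6c1 = 3.
2 is placed in column 5; hence r6c5 = 6.
Row 6 now contains 6, which forces r6c6 = 2.
6 is placed in column 5, leaving r1c5 = 5.
Cage e needs product 150, which forces r1c6 = 6.
Cage e needs product 150, so r2c5 = 1.
1 is placed in column 6; hence r2c6 = 5.
Row 5 already has 1; hence r5c5 = 3.
The full grid is 4 3 1 2 5 6 / 2 4 3 6 1 5 / 6 1 2 5 4 3 / 1 6 5 3 2 4 / 5 2 6 4 3 1 / 3 5 4 1 6 2.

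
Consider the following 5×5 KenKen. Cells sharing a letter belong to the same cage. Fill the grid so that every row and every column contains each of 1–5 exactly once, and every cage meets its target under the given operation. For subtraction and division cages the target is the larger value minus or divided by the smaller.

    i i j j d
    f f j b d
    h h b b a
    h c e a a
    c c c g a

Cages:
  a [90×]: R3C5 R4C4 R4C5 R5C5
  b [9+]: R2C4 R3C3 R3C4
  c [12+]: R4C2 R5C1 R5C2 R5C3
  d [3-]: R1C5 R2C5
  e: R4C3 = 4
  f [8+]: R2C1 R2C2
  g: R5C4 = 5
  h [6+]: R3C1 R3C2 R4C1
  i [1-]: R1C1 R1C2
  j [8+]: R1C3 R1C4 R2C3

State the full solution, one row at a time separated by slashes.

3 2 5 1 4 / 5 3 2 4 1 / 4 1 3 2 5 / 1 5 4 3 2 / 2 4 1 5 3

E is a freebie, leaving R4C3 = 4.
Cage a has product 90, so R4C4 = 3.
Cage g is a single given cell, so R5C4 = 5.
Cage b needs sum 9; hence R3C3 = 3.
The 4 cells of cage c must have sum 12, so R4C2 = 5.
5 is placed in row 4, leaving R4C5 = 2.
Column 5 now contains 2, so R5C5 = 3.
The two cells of cage f must have sum 8, so R2C1 = 5.
Column 2 already has 5, leaving R2C2 = 3.
The 3 cells of cage h must have sum 6, so R3C1 = 4.
Cage h has sum 6, leaving R3C2 = 1.
4 is placed in row 3, so R3C4 = 2.
Column 5 now contains 2; hence R3C5 = 5.
Row 4 already has 2; hence R4C1 = 1.
Column 1 now contains 1; hence R5C1 = 2.
Row 5 now contains 2, leaving R5C2 = 4.
Row 5 now contains 2, which forces R5C3 = 1.
Column 1 already has 2; hence R1C1 = 3.
Column 2 now contains 4; hence R1C2 = 2.
The 3 cells of cage j must have sum 8, leaving R1C3 = 5.
Column 4 now contains 2, leaving R1C4 = 1.
Row 1 already has 1, so R1C5 = 4.
Column 3 now contains 1; hence R2C3 = 2.
Column 4 now contains 2; hence R2C4 = 4.
Column 5 now contains 4; hence R2C5 = 1.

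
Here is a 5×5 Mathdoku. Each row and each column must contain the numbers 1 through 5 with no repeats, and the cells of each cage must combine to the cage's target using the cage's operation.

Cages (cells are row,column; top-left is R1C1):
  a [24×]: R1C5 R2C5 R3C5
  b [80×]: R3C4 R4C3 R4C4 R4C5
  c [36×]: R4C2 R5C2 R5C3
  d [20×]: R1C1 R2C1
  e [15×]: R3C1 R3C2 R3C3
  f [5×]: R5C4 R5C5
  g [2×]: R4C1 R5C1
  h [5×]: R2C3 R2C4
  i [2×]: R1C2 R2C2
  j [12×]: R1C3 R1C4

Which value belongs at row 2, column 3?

5

Cage c has product 36; hence R4C2 = 3.
Cage c needs product 36; hence R5C2 = 4.
Cage c needs product 36, so R5C3 = 3.
3 is placed in column 3, leaving R1C3 = 4.
Cage j's pair has product 12, which forces R1C4 = 3.
3 is placed in row 1, leaving R1C5 = 2.
Cage e needs product 15, so R3C1 = 3.
3 is placed in row 3, so R3C5 = 4.
Row 1 already has 4, leaving R1C1 = 5.
2 is placed in row 1, leaving R1C2 = 1.
The two cells of cage d must have product 20; hence R2C1 = 4.
Cage i needs two cells with product 2, so R2C2 = 2.
4 is placed in column 5, so R2C5 = 3.
1 is placed in column 2; hence R3C2 = 5.
Row 3 already has 5, leaving R3C3 = 1.
4 is placed in row 3, which forces R3C4 = 2.
The 4 cells of cage b must have product 80, which forces R4C3 = 2.
Cage b needs product 80, which forces R4C4 = 4.
Cage b needs product 80, which forces R4C5 = 5.
Column 5 now contains 5, leaving R5C5 = 1.
1 is placed in column 3; hence R2C3 = 5.
The two cells of cage h must have product 5, so R2C4 = 1.
Row 4 already has 2; hence R4C1 = 1.
Row 5 now contains 1, so R5C1 = 2.
Row 5 now contains 1, leaving R5C4 = 5.
Filled in: 5 1 4 3 2 / 4 2 5 1 3 / 3 5 1 2 4 / 1 3 2 4 5 / 2 4 3 5 1.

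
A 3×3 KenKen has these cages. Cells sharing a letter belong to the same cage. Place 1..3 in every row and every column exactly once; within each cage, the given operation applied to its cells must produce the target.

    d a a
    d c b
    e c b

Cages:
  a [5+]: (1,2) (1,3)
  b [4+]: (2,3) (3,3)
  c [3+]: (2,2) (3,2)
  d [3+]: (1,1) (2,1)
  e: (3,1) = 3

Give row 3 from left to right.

3 2 1

E is a freebie, leaving (3,1) = 3.
3 is placed in row 3; hence (3,3) = 1.
Cage c's pair has sum 3; hence (2,2) = 1.
Column 3 now contains 1, which forces (2,3) = 3.
Row 3 now contains 1, leaving (3,2) = 2.
Cage d needs two cells with sum 3, leaving (1,1) = 1.
Column 2 now contains 2, which forces (1,2) = 3.
3 is placed in column 3; hence (1,3) = 2.
1 is placed in row 2; hence (2,1) = 2.
Completed grid: 1 3 2 / 2 1 3 / 3 2 1.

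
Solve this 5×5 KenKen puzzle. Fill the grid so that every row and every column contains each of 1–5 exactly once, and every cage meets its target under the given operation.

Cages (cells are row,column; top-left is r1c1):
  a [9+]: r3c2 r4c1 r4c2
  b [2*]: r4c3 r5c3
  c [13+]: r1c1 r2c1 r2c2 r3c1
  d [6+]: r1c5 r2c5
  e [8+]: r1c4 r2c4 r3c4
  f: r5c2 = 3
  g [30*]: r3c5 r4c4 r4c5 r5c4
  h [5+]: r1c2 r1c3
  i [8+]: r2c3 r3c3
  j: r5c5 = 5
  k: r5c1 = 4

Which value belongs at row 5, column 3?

K is a freebie, which forces r5c1 = 4.
Cage f is given, which forces r5c2 = 3.
J is a freebie, so r5c5 = 5.
Cage g has product 30, leaving r4c4 = 5.
The 3 cells of cage a must have sum 9, leaving r4c1 = 3.
The 4 cells of cage c must have sum 13, leaving r2c2 = 5.
Row 2 now contains 5, which forces r2c3 = 3.
Column 3 already has 3, which forces r3c3 = 5.
Cage g needs product 30; hence r3c5 = 3.
Cage c has sum 13, so r1c1 = 5.
The 3 cells of cage e must have sum 8, which forces r1c4 = 3.
The only place for 2 in row 1 is r1c5.
Column 5 now contains 2, so r2c5 = 4.
Column 5 now contains 2, leaving r4c5 = 1.
The 4 cells of cage g must have product 30, leaving r5c4 = 2.
Row 2 now contains 4, which forces r2c4 = 1.
The 3 cells of cage e must have sum 8; hence r3c4 = 4.
Row 4 now contains 1, leaving r4c3 = 2.
Row 5 already has 2, leaving r5c3 = 1.
The two cells of cage h must have sum 5, so r1c2 = 1.
Column 3 already has 1, leaving r1c3 = 4.
Row 2 now contains 1, which forces r2c1 = 2.
Cage c needs sum 13; hence r3c1 = 1.
Row 3 now contains 4, leaving r3c2 = 2.
Row 4 already has 2, which forces r4c2 = 4.
Completed grid: 5 1 4 3 2 / 2 5 3 1 4 / 1 2 5 4 3 / 3 4 2 5 1 / 4 3 1 2 5.

1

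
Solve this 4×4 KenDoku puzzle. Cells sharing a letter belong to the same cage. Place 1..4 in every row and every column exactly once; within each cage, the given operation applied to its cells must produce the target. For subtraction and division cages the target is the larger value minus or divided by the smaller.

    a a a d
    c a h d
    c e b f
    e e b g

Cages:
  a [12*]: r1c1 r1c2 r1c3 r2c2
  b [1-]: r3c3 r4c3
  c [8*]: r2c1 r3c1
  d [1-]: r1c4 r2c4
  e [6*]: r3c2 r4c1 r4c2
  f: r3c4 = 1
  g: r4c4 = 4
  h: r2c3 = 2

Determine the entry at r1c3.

Cage h is a single given cell, so r2c3 = 2.
Cage f is a single given cell, so r3c4 = 1.
Cage g is a single given cell, which forces r4c4 = 4.
Cage d needs two cells with difference 1, leaving r1c4 = 2.
Row 2 now contains 2, which forces r2c1 = 4.
Row 2 now contains 2, which forces r2c2 = 1.
4 is placed in column 4, leaving r2c4 = 3.
Cage c's pair has product 8; hence r3c1 = 2.
2 is placed in row 3, so r3c2 = 3.
Cage b's pair has difference 1, leaving r3c3 = 4.
3 is placed in column 2, which forces r4c2 = 2.
Cage b's pair has difference 1, leaving r4c3 = 3.
The 4 cells of cage a must have product 12, which forces r1c1 = 3.
3 is placed in column 2, so r1c2 = 4.
Column 3 now contains 3, leaving r1c3 = 1.
Row 4 already has 3; hence r4c1 = 1.
The full grid is 3 4 1 2 / 4 1 2 3 / 2 3 4 1 / 1 2 3 4.

1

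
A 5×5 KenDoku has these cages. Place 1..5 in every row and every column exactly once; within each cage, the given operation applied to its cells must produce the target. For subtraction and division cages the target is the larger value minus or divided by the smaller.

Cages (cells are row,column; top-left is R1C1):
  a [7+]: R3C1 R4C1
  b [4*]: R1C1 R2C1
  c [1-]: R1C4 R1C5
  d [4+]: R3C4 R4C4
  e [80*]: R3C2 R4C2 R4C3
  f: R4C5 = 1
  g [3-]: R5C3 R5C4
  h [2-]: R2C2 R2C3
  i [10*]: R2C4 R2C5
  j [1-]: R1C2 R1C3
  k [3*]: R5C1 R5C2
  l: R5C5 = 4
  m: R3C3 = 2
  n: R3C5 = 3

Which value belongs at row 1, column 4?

4

Cage e needs product 80, which forces R3C2 = 4.
Cage m is given, so R3C3 = 2.
Cage n is a single given cell, so R3C5 = 3.
Cage e has product 80; hence R4C2 = 5.
Cage e needs product 80, which forces R4C3 = 4.
F is a freebie, so R4C5 = 1.
Cage l is given, leaving R5C5 = 4.
Cage j needs two cells with difference 1, leaving R1C2 = 2.
Row 1 already has 2, leaving R1C5 = 5.
Column 5 now contains 5, leaving R2C5 = 2.
3 is placed in row 3, leaving R3C1 = 5.
3 is placed in row 3, so R3C4 = 1.
Cage a needs two cells with sum 7; hence R4C1 = 2.
Row 4 now contains 1, so R4C4 = 3.
The two cells of cage g must have difference 3, which forces R5C3 = 5.
Cage g's pair has difference 3, which forces R5C4 = 2.
Column 4 now contains 3, which forces R1C4 = 4.
Row 2 now contains 2, so R2C4 = 5.
4 is placed in row 1; hence R1C1 = 1.
Row 1 now contains 1, leaving R1C3 = 3.
Cage b's pair has product 4, which forces R2C1 = 4.
Column 3 now contains 3; hence R2C3 = 1.
1 is placed in column 1; hence R5C1 = 3.
Row 5 now contains 3, leaving R5C2 = 1.
Row 2 already has 1, leaving R2C2 = 3.
The full grid is 1 2 3 4 5 / 4 3 1 5 2 / 5 4 2 1 3 / 2 5 4 3 1 / 3 1 5 2 4.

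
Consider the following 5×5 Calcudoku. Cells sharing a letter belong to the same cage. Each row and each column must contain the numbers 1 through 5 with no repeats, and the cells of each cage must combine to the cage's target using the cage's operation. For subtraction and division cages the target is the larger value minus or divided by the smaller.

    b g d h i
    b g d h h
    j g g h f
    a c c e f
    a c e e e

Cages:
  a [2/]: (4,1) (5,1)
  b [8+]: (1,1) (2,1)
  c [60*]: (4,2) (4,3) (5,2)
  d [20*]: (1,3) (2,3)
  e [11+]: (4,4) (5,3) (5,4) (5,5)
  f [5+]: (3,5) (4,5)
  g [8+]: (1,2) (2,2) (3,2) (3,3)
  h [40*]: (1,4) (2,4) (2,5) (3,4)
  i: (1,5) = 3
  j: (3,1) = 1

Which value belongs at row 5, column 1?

2

Cage i is a single given cell, which forces (1,5) = 3.
Cage j is given, leaving (3,1) = 1.
Row 3 already has 1, leaving (3,3) = 2.
Row 3 now contains 2, so (3,5) = 4.
3 is placed in row 1, so (1,1) = 5.
5 is placed in row 1, so (1,3) = 4.
Cage b's pair has sum 8, so (2,1) = 3.
4 is placed in column 3; hence (2,3) = 5.
4 is placed in row 3; hence (3,2) = 3.
4 is placed in row 3, leaving (3,4) = 5.
5 is placed in column 3, which forces (4,3) = 3.
Cage f's pair has sum 5, so (4,5) = 1.
Column 3 now contains 3; hence (5,3) = 1.
Cage h has product 40, so (1,4) = 1.
The 4 cells of cage h must have product 40, so (2,4) = 4.
Column 5 now contains 1, leaving (2,5) = 2.
Cage e has sum 11, which forces (4,4) = 2.
Cage e needs sum 11; hence (5,4) = 3.
Cage e has sum 11, so (5,5) = 5.
Row 1 now contains 1, leaving (1,2) = 2.
Row 2 already has 2; hence (2,2) = 1.
2 is placed in row 4, so (4,1) = 4.
Cage c has product 60; hence (4,2) = 5.
Cage a needs two cells with quotient 2, so (5,1) = 2.
Row 5 already has 5, leaving (5,2) = 4.
Completed grid: 5 2 4 1 3 / 3 1 5 4 2 / 1 3 2 5 4 / 4 5 3 2 1 / 2 4 1 3 5.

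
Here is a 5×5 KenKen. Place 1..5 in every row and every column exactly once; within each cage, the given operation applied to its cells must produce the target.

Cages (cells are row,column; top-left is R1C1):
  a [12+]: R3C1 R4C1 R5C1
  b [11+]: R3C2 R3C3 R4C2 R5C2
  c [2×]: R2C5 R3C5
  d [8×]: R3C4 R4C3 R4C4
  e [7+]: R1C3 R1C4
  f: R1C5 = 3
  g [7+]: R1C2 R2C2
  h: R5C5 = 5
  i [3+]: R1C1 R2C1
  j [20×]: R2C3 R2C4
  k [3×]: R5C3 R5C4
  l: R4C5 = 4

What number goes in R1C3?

Cage f is a single given cell, which forces R1C5 = 3.
Cage l is given, so R4C5 = 4.
Cage h is given, so R5C5 = 5.
Cage d has product 8, so R3C4 = 4.
Cage j's pair has product 20, leaving R2C3 = 4.
4 is placed in column 4, leaving R2C4 = 5.
The 3 cells of cage a must have sum 12, which forces R5C1 = 4.
Cage e's pair has sum 7, leaving R1C3 = 5.
5 is placed in column 4, leaving R1C4 = 2.
2 is placed in column 4, which forces R4C4 = 1.
Column 4 now contains 1, which forces R5C4 = 3.
Row 1 now contains 2, leaving R1C1 = 1.
Row 1 now contains 5, leaving R1C2 = 4.
Cage i needs two cells with sum 3; hence R2C1 = 2.
The two cells of cage g must have sum 7, so R2C2 = 3.
2 is placed in row 2, so R2C5 = 1.
Column 5 already has 1, which forces R3C5 = 2.
Row 4 now contains 1, which forces R4C3 = 2.
Row 5 already has 3, which forces R5C3 = 1.
The 4 cells of cage b must have sum 11, which forces R3C2 = 1.
1 is placed in column 3, so R3C3 = 3.
2 is placed in row 4, which forces R4C2 = 5.
1 is placed in row 5; hence R5C2 = 2.
Row 3 already has 3, which forces R3C1 = 5.
5 is placed in row 4; hence R4C1 = 3.
Completed grid: 1 4 5 2 3 / 2 3 4 5 1 / 5 1 3 4 2 / 3 5 2 1 4 / 4 2 1 3 5.

5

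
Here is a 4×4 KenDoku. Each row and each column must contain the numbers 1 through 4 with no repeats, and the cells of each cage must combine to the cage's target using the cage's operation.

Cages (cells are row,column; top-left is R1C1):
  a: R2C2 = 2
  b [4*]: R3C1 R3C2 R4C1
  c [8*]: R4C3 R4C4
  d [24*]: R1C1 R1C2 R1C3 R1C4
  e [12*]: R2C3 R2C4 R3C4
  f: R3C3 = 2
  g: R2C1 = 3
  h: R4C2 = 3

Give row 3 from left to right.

Cage g is a single given cell; hence R2C1 = 3.
Cage a is given; hence R2C2 = 2.
2 is placed in column 2, so R3C2 = 1.
Cage f is given; hence R3C3 = 2.
H is a freebie, so R4C2 = 3.
Column 3 now contains 2; hence R4C3 = 4.
Row 4 now contains 4, leaving R4C4 = 2.
The 4 cells of cage d must have product 24, leaving R1C1 = 2.
3 is placed in column 2, leaving R1C2 = 4.
4 is placed in column 3, so R2C3 = 1.
Cage e has product 12; hence R2C4 = 4.
Row 3 already has 1, which forces R3C1 = 4.
Cage e has product 12; hence R3C4 = 3.
2 is placed in row 4, so R4C1 = 1.
Column 3 now contains 1, which forces R1C3 = 3.
Column 4 already has 3; hence R1C4 = 1.
Filled in: 2 4 3 1 / 3 2 1 4 / 4 1 2 3 / 1 3 4 2.

4 1 2 3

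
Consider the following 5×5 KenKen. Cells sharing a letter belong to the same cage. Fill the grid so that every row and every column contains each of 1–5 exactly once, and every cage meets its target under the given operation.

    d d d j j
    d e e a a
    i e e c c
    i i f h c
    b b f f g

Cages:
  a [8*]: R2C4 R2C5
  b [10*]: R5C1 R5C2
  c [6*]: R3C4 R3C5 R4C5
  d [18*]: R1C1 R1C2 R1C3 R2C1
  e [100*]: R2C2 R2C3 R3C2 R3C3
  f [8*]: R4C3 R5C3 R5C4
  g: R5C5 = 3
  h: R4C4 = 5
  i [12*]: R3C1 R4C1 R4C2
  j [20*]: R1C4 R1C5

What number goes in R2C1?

3

Cage d needs product 18, which forces R2C1 = 3.
Cage h is a single given cell, so R4C4 = 5.
Cage g is given; hence R5C5 = 3.
Column 4 now contains 5, leaving R1C4 = 4.
The two cells of cage j must have product 20, so R1C5 = 5.
Column 4 already has 4, so R2C4 = 2.
2 is placed in row 2, so R2C5 = 4.
Cage c has product 6, which forces R3C4 = 3.
Cage i needs product 12; hence R4C2 = 3.
Column 4 now contains 2, which forces R5C4 = 1.
Cage d needs product 18, so R1C3 = 3.
Row 3 needs a 2, and only R3C5 is open for it.
Column 5 now contains 2, leaving R4C5 = 1.
Cage i has product 12; hence R3C1 = 1.
1 is placed in row 4, leaving R4C1 = 4.
Row 4 already has 4; hence R4C3 = 2.
2 is placed in column 3; hence R5C3 = 4.
Column 1 already has 1, so R1C1 = 2.
The 4 cells of cage d must have product 18, leaving R1C2 = 1.
Cage e needs product 100, which forces R2C2 = 5.
The 4 cells of cage e must have product 100; hence R2C3 = 1.
Cage e needs product 100, so R3C2 = 4.
4 is placed in column 3; hence R3C3 = 5.
Column 1 now contains 2, so R5C1 = 5.
Column 2 already has 5, which forces R5C2 = 2.
Filled in: 2 1 3 4 5 / 3 5 1 2 4 / 1 4 5 3 2 / 4 3 2 5 1 / 5 2 4 1 3.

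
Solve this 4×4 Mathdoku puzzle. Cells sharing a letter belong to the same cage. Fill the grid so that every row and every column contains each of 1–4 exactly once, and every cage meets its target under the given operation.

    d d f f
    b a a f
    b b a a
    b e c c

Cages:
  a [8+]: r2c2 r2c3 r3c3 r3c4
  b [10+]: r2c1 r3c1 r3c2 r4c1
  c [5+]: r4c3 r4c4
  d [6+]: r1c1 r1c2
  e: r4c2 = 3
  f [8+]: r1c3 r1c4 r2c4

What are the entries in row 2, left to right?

Cage e is a single given cell, leaving r4c2 = 3.
Row 4 needs a 2, and only r4c1 is open for it.
2 is placed in column 1, which forces r1c1 = 4.
The two cells of cage d must have sum 6; hence r1c2 = 2.
Cage f has sum 8, which forces r2c4 = 4.
Cage b has sum 10, leaving r3c2 = 4.
4 is placed in column 4, which forces r4c4 = 1.
Cage f has sum 8, which forces r1c3 = 1.
Column 4 now contains 1, leaving r1c4 = 3.
Row 2 already has 4, which forces r2c2 = 1.
1 is placed in column 3; hence r3c3 = 3.
Column 4 now contains 3, leaving r3c4 = 2.
1 is placed in row 4; hence r4c3 = 4.
Row 2 now contains 1, which forces r2c1 = 3.
Column 3 already has 3, which forces r2c3 = 2.
3 is placed in row 3, which forces r3c1 = 1.
Completed grid: 4 2 1 3 / 3 1 2 4 / 1 4 3 2 / 2 3 4 1.

3 1 2 4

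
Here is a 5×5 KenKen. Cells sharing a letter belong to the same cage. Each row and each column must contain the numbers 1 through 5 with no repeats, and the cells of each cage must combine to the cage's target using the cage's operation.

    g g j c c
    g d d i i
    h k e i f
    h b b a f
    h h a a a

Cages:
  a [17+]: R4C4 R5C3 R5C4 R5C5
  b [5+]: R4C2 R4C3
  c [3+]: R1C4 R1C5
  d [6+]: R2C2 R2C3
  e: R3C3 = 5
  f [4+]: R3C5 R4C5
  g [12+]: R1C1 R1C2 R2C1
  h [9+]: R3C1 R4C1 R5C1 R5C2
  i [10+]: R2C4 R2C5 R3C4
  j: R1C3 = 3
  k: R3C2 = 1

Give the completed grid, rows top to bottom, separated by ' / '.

5 4 3 1 2 / 3 5 1 2 4 / 2 1 5 4 3 / 4 3 2 5 1 / 1 2 4 3 5

Cage j is a single given cell; hence R1C3 = 3.
K is a freebie, so R3C2 = 1.
Cage e is given, so R3C3 = 5.
Row 3 already has 1; hence R3C5 = 3.
Cage a has sum 17, which forces R4C4 = 5.
Column 5 now contains 3, leaving R4C5 = 1.
Column 3 now contains 5, leaving R5C3 = 4.
Row 5 already has 4, which forces R5C4 = 3.
Row 5 already has 4, which forces R5C5 = 5.
The two cells of cage c must have sum 3, leaving R1C4 = 1.
1 is placed in column 5, so R1C5 = 2.
The 3 cells of cage i must have sum 10, leaving R2C4 = 2.
Cage i needs sum 10, so R2C5 = 4.
Cage i has sum 10, which forces R3C4 = 4.
The two cells of cage b must have sum 5, leaving R4C2 = 3.
Column 3 now contains 4, so R4C3 = 2.
Cage h needs sum 9, leaving R5C1 = 1.
Row 5 now contains 3; hence R5C2 = 2.
Cage g needs sum 12; hence R2C1 = 3.
Row 2 already has 4, leaving R2C2 = 5.
Row 2 now contains 2, so R2C3 = 1.
Row 3 now contains 4, leaving R3C1 = 2.
Row 4 already has 2, leaving R4C1 = 4.
Column 1 already has 4, so R1C1 = 5.
Column 2 already has 5, so R1C2 = 4.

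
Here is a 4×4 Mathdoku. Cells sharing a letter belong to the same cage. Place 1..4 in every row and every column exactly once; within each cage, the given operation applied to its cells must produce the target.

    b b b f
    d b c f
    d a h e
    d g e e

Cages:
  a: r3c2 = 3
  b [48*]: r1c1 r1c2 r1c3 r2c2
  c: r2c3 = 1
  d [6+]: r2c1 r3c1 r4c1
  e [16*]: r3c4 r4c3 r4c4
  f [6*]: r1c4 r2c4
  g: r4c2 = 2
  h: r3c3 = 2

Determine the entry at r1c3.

Cage c is given, so r2c3 = 1.
Cage a is a single given cell, so r3c2 = 3.
Cage h is given, leaving r3c3 = 2.
2 is placed in row 3, leaving r3c4 = 4.
G is a freebie, leaving r4c2 = 2.
Column 3 already has 2, so r4c3 = 4.
Column 4 already has 4, so r4c4 = 1.
Cage b has product 48, so r1c1 = 4.
Cage b needs product 48, so r1c2 = 1.
4 is placed in column 3, leaving r1c3 = 3.
Row 1 already has 3, which forces r1c4 = 2.
The 3 cells of cage d must have sum 6; hence r2c1 = 2.
Column 2 already has 2, leaving r2c2 = 4.
Column 4 already has 2, which forces r2c4 = 3.
2 is placed in row 3, which forces r3c1 = 1.
Row 4 now contains 1, so r4c1 = 3.
The full grid is 4 1 3 2 / 2 4 1 3 / 1 3 2 4 / 3 2 4 1.

3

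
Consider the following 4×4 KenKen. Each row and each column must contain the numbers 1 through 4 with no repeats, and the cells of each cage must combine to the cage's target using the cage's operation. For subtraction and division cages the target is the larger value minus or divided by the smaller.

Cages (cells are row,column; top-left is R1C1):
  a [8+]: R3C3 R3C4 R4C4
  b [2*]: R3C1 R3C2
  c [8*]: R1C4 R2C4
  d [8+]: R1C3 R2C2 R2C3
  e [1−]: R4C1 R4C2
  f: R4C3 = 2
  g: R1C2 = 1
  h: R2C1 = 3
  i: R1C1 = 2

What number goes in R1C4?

4

I is a freebie; hence R1C1 = 2.
Cage g is a single given cell, which forces R1C2 = 1.
Row 1 already has 2, so R1C4 = 4.
H is a freebie, leaving R2C1 = 3.
Column 4 already has 4, leaving R2C4 = 2.
2 is placed in column 1, so R3C1 = 1.
1 is placed in column 2, leaving R3C2 = 2.
1 is placed in row 3, so R3C4 = 3.
Column 1 now contains 1; hence R4C1 = 4.
Row 4 now contains 4, which forces R4C2 = 3.
Cage f is given, which forces R4C3 = 2.
Column 4 now contains 3; hence R4C4 = 1.
Row 1 now contains 4, leaving R1C3 = 3.
Row 2 already has 2, which forces R2C2 = 4.
Cage d has sum 8, which forces R2C3 = 1.
Row 3 already has 3, leaving R3C3 = 4.
Filled in: 2 1 3 4 / 3 4 1 2 / 1 2 4 3 / 4 3 2 1.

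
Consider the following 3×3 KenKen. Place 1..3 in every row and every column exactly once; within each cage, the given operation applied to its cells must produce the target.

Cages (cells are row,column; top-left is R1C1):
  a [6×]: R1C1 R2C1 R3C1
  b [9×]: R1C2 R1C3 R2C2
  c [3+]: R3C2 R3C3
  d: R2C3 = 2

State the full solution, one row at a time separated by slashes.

2 1 3 / 1 3 2 / 3 2 1

Cage b needs product 9; hence R1C2 = 1.
The 3 cells of cage b must have product 9; hence R1C3 = 3.
Cage b needs product 9, so R2C2 = 3.
Cage d is given, leaving R2C3 = 2.
1 is placed in column 2, which forces R3C2 = 2.
Column 3 now contains 2, which forces R3C3 = 1.
Row 1 already has 3, so R1C1 = 2.
2 is placed in row 2, leaving R2C1 = 1.
Row 3 now contains 1, so R3C1 = 3.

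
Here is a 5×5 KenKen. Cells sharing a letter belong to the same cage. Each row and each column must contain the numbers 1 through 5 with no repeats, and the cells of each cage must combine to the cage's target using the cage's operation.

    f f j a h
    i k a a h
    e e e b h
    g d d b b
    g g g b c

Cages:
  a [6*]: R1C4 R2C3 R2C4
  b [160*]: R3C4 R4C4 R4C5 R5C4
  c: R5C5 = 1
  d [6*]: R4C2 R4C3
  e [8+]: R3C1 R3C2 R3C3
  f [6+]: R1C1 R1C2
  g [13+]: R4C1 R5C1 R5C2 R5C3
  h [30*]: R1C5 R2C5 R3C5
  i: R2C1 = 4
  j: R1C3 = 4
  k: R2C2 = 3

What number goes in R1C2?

Cage j is a single given cell; hence R1C3 = 4.
Cage i is a single given cell, which forces R2C1 = 4.
K is a freebie, which forces R2C2 = 3.
Column 2 already has 3, which forces R4C2 = 2.
Row 4 now contains 2; hence R4C3 = 3.
Row 4 now contains 2; hence R4C4 = 5.
The 4 cells of cage b must have product 160, leaving R4C5 = 4.
C is a freebie, so R5C5 = 1.
Cage a needs product 6; hence R1C4 = 3.
Row 4 already has 5, which forces R4C1 = 1.
Cage g has sum 13; hence R5C1 = 3.
The 4 cells of cage g must have sum 13, leaving R5C2 = 4.
The 4 cells of cage g must have sum 13; hence R5C3 = 5.
4 is placed in row 5; hence R5C4 = 2.
Column 1 already has 1, leaving R1C1 = 5.
Cage f's pair has sum 6, leaving R1C2 = 1.
Row 1 already has 5, which forces R1C5 = 2.
The 3 cells of cage a must have product 6, leaving R2C3 = 2.
Column 4 now contains 2, leaving R2C4 = 1.
2 is placed in column 5, which forces R2C5 = 5.
5 is placed in column 1, so R3C1 = 2.
Column 2 already has 1, which forces R3C2 = 5.
2 is placed in column 3, which forces R3C3 = 1.
Column 4 now contains 2, which forces R3C4 = 4.
Cage h needs product 30, which forces R3C5 = 3.
The full grid is 5 1 4 3 2 / 4 3 2 1 5 / 2 5 1 4 3 / 1 2 3 5 4 / 3 4 5 2 1.

1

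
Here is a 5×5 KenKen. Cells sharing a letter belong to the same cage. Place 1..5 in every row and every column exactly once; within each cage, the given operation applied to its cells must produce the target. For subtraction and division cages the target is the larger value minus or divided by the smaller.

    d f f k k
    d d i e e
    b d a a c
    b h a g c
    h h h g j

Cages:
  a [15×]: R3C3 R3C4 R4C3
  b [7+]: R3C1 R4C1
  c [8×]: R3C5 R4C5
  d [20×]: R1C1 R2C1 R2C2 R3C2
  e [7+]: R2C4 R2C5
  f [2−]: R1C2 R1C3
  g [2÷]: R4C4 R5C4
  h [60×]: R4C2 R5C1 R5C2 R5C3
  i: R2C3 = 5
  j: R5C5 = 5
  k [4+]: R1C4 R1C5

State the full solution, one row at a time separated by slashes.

5 4 2 3 1 / 2 1 5 4 3 / 3 2 1 5 4 / 4 5 3 1 2 / 1 3 4 2 5

I is a freebie, leaving R2C3 = 5.
J is a freebie, leaving R5C5 = 5.
Cage a has product 15; hence R3C4 = 5.
The 4 cells of cage h must have product 60; hence R4C2 = 5.
The 4 cells of cage d must have product 20; hence R1C1 = 5.
The only place for 2 in row 2 is R2C1.
The 4 cells of cage d must have product 20; hence R2C2 = 1.
Cage d has product 20, which forces R3C2 = 2.
Row 3 now contains 2, so R3C5 = 4.
Column 5 already has 4; hence R4C5 = 2.
The two cells of cage e must have sum 7; hence R2C4 = 4.
Column 5 already has 4, so R2C5 = 3.
4 is placed in row 3; hence R3C1 = 3.
3 is placed in row 3, leaving R3C3 = 1.
Cage b's pair has sum 7, leaving R4C1 = 4.
1 is placed in column 3, which forces R4C3 = 3.
Column 4 already has 4, so R4C4 = 1.
Column 1 now contains 4, which forces R5C1 = 1.
3 is placed in column 3, which forces R5C3 = 4.
Cage g needs two cells with quotient 2, which forces R5C4 = 2.
Cage f's pair has difference 2, leaving R1C2 = 4.
1 is placed in column 3, leaving R1C3 = 2.
Column 4 now contains 1; hence R1C4 = 3.
Column 5 already has 3, which forces R1C5 = 1.
Row 5 now contains 4, which forces R5C2 = 3.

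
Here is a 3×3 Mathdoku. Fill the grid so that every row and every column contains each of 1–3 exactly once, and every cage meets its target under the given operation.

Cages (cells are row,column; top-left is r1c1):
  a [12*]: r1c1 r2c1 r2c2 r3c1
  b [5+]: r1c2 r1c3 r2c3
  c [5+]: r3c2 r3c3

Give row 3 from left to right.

1 3 2

Cage a has product 12, so r2c2 = 2.
Row 2 already has 2; hence r2c3 = 1.
2 is placed in column 2; hence r3c2 = 3.
Row 3 already has 3, leaving r3c3 = 2.
The 4 cells of cage a must have product 12, so r1c1 = 2.
2 is placed in column 2; hence r1c2 = 1.
Column 3 already has 1; hence r1c3 = 3.
Row 2 already has 1, so r2c1 = 3.
Row 3 already has 2; hence r3c1 = 1.
Filled in: 2 1 3 / 3 2 1 / 1 3 2.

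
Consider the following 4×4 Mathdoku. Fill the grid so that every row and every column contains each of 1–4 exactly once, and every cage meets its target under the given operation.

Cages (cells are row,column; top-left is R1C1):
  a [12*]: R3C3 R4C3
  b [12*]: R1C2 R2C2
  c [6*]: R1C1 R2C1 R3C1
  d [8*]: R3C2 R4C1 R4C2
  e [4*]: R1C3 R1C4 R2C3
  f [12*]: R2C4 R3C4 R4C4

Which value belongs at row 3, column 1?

2

The only place for 4 in column 1 is R4C1.
Cage a's pair has product 12, so R3C3 = 4.
Row 4 already has 4, leaving R4C3 = 3.
3 is placed in row 4; hence R4C4 = 1.
Column 3 now contains 4, leaving R1C3 = 1.
1 is placed in column 4; hence R1C4 = 2.
The 3 cells of cage e must have product 4, which forces R2C3 = 2.
The 3 cells of cage f must have product 12; hence R2C4 = 4.
Cage d has product 8, so R3C2 = 1.
1 is placed in column 4; hence R3C4 = 3.
1 is placed in row 4; hence R4C2 = 2.
Row 1 already has 2, leaving R1C1 = 3.
Cage b needs two cells with product 12, leaving R1C2 = 4.
The 3 cells of cage c must have product 6, so R2C1 = 1.
Row 2 already has 4; hence R2C2 = 3.
Row 3 now contains 3, which forces R3C1 = 2.
Filled in: 3 4 1 2 / 1 3 2 4 / 2 1 4 3 / 4 2 3 1.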